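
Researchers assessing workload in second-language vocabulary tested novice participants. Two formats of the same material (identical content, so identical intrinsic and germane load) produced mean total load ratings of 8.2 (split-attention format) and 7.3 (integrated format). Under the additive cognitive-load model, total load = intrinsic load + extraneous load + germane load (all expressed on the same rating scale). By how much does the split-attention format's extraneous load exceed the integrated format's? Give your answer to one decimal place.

0.9

Intrinsic and germane load are equal across formats, so the difference in total load equals the difference in extraneous load.
Extraneous-load difference = 8.2 − 7.3 = 0.9.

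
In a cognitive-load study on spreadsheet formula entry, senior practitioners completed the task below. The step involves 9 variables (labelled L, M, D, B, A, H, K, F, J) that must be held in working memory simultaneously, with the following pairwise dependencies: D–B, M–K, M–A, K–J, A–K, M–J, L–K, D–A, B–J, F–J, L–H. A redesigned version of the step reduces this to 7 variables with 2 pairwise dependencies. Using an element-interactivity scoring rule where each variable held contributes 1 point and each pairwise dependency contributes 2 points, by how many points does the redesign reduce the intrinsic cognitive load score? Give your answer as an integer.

Original: 9 × 1 + 11 × 2 = 9 + 22 = 31.
Redesigned: 7 × 1 + 2 × 2 = 7 + 4 = 11.
Reduction = 31 − 11 = 20.

20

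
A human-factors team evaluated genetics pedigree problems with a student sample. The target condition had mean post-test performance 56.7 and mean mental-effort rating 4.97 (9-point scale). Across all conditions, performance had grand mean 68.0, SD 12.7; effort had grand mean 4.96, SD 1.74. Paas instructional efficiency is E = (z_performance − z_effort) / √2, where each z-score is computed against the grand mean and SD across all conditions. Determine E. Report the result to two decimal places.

-0.63

z_performance = (56.7 − 68.0) / 12.7 = -11.3000 / 12.7 = -0.8898.
z_effort = (4.97 − 4.96) / 1.74 = 0.0100 / 1.74 = 0.0057.
z_P − z_E = -0.8898 − 0.0057 = -0.8955.
E = -0.8955 / √2 = -0.8955 / 1.41421 = -0.6332 ≈ -0.63.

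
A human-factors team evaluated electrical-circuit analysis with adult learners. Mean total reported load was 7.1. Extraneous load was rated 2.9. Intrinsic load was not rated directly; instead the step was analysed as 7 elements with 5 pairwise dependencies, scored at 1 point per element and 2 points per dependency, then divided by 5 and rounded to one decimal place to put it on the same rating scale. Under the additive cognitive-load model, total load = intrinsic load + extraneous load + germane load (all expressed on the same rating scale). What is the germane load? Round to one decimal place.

0.8

Intrinsic (element-interactivity): (7 × 1 + 5 × 2) / 5 = 17 / 5 = 3.4000 → 3.4.
germane load = total − intrinsic − extraneous
             = 7.1 − 3.4 − 2.9 = 0.8.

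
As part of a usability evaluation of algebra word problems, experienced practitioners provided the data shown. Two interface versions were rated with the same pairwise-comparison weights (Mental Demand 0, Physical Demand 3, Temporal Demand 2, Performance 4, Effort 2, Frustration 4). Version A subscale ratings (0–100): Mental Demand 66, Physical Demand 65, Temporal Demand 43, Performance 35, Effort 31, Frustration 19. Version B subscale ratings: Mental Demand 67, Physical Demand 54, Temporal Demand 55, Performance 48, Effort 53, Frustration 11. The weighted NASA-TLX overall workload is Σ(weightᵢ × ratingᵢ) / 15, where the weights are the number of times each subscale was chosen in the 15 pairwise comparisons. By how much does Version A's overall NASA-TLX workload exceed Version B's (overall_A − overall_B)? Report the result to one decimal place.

-3.7

Version A weighted sum = 0·66 + 3·65 + 2·43 + 4·35 + 2·31 + 4·19 = 0 + 195 + 86 + 140 + 62 + 76 = 559; overall_A = 559/15 = 37.2667.
Version B weighted sum = 0·67 + 3·54 + 2·55 + 4·48 + 2·53 + 4·11 = 0 + 162 + 110 + 192 + 106 + 44 = 614; overall_B = 614/15 = 40.9333.
Difference = 37.2667 − 40.9333 = -3.6666 ≈ -3.7.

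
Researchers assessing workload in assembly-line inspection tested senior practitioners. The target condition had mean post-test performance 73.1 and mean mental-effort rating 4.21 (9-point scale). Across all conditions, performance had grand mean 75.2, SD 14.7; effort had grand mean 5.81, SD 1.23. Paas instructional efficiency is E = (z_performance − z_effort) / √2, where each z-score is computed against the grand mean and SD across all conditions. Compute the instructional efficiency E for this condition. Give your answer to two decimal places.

z_performance = (73.1 − 75.2) / 14.7 = -2.1000 / 14.7 = -0.1429.
z_effort = (4.21 − 5.81) / 1.23 = -1.6000 / 1.23 = -1.3008.
z_P − z_E = -0.1429 − (-1.3008) = 1.1579.
E = 1.1579 / √2 = 1.1579 / 1.41421 = 0.8188 ≈ 0.82.

0.82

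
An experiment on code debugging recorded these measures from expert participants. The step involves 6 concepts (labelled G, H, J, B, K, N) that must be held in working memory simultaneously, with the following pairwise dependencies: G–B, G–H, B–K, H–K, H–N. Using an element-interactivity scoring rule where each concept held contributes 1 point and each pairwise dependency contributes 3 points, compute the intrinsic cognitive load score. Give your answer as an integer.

Count of concepts held simultaneously: 6.
Count of pairwise dependencies listed: 5.
Element contribution: 6 × 1 = 6.
Interaction contribution: 5 × 3 = 15.
Intrinsic load = 6 + 15 = 21.

21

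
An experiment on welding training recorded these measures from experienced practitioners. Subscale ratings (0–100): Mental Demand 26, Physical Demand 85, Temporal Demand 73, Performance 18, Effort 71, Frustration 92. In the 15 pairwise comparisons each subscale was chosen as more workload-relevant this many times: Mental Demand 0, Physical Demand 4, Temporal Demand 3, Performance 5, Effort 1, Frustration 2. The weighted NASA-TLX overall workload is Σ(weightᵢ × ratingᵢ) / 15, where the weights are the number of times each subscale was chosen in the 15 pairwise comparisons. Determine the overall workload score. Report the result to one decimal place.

The tallies are the weights (they sum to 15).
Weighted sum = 0·26 + 4·85 + 3·73 + 5·18 + 1·71 + 2·92
            = 0 + 340 + 219 + 90 + 71 + 184 = 904.
Overall workload = 904 / 15 = 60.2667 ≈ 60.3.

60.3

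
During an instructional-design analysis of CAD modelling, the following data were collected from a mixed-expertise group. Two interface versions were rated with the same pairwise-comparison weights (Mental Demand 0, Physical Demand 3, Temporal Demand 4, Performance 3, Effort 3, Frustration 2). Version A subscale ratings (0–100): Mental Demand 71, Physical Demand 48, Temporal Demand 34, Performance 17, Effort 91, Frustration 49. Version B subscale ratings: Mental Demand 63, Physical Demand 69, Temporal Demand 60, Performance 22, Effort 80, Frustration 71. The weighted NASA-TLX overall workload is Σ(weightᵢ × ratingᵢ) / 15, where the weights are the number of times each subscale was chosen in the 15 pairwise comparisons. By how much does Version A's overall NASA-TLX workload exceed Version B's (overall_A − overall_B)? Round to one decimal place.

-12.9

Version A weighted sum = 0·71 + 3·48 + 4·34 + 3·17 + 3·91 + 2·49 = 0 + 144 + 136 + 51 + 273 + 98 = 702; overall_A = 702/15 = 46.8000.
Version B weighted sum = 0·63 + 3·69 + 4·60 + 3·22 + 3·80 + 2·71 = 0 + 207 + 240 + 66 + 240 + 142 = 895; overall_B = 895/15 = 59.6667.
Difference = 46.8000 − 59.6667 = -12.8667 ≈ -12.9.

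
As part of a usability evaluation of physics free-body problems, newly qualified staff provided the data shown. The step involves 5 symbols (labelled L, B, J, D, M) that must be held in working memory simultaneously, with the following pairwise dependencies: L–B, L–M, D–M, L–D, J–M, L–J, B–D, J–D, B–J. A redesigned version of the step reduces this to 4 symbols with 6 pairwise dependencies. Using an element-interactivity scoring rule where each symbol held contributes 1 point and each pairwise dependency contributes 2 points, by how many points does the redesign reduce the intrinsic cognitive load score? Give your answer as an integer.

7

Original: 5 × 1 + 9 × 2 = 5 + 18 = 23.
Redesigned: 4 × 1 + 6 × 2 = 4 + 12 = 16.
Reduction = 23 − 16 = 7.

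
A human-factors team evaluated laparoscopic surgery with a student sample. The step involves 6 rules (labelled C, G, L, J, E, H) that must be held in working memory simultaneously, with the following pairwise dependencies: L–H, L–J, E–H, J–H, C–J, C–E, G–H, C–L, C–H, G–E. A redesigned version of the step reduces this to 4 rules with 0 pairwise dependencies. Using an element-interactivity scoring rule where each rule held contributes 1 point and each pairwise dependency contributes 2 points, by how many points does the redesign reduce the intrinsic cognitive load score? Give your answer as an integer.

Original: 6 × 1 + 10 × 2 = 6 + 20 = 26.
Redesigned: 4 × 1 + 0 × 2 = 4 + 0 = 4.
Reduction = 26 − 4 = 22.

22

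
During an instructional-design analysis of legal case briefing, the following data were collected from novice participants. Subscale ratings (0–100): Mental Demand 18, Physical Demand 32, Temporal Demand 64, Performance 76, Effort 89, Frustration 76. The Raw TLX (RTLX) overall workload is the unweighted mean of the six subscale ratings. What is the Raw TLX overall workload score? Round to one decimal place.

Sum of ratings = 18 + 32 + 64 + 76 + 89 + 76 = 355.
RTLX = 355 / 6 = 59.1667 ≈ 59.2.

59.2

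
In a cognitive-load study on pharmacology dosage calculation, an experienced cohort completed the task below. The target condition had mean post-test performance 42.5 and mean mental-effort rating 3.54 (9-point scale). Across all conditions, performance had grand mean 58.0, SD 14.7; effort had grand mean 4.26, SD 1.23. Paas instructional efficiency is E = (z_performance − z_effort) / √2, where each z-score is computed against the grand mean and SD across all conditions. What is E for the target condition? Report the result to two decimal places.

z_performance = (42.5 − 58.0) / 14.7 = -15.5000 / 14.7 = -1.0544.
z_effort = (3.54 − 4.26) / 1.23 = -0.7200 / 1.23 = -0.5854.
z_P − z_E = -1.0544 − (-0.5854) = -0.4690.
E = -0.4690 / √2 = -0.4690 / 1.41421 = -0.3316 ≈ -0.33.

-0.33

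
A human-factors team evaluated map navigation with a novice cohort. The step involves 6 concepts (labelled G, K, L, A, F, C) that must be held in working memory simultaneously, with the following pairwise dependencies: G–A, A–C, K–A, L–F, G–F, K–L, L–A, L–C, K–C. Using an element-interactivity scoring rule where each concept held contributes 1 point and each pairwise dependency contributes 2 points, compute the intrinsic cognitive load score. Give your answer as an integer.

24

Count of concepts held simultaneously: 6.
Count of pairwise dependencies listed: 9.
Element contribution: 6 × 1 = 6.
Interaction contribution: 9 × 2 = 18.
Intrinsic load = 6 + 18 = 24.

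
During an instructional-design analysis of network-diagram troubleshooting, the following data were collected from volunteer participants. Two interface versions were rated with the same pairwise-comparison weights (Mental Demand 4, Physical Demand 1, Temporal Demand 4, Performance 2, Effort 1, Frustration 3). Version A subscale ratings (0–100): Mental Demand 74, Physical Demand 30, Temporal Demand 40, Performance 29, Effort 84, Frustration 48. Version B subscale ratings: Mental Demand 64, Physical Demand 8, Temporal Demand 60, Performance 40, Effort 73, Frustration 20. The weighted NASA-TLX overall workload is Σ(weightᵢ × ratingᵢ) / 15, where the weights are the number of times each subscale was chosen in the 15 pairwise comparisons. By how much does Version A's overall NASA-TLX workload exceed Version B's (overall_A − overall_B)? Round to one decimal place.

3.7

Version A weighted sum = 4·74 + 1·30 + 4·40 + 2·29 + 1·84 + 3·48 = 296 + 30 + 160 + 58 + 84 + 144 = 772; overall_A = 772/15 = 51.4667.
Version B weighted sum = 4·64 + 1·8 + 4·60 + 2·40 + 1·73 + 3·20 = 256 + 8 + 240 + 80 + 73 + 60 = 717; overall_B = 717/15 = 47.8000.
Difference = 51.4667 − 47.8000 = 3.6667 ≈ 3.7.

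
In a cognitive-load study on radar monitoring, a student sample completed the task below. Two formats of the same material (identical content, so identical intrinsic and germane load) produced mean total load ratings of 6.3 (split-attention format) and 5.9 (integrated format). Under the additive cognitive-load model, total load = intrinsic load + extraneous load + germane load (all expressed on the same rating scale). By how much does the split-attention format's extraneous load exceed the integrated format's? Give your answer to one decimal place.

0.4

Intrinsic and germane load are equal across formats, so the difference in total load equals the difference in extraneous load.
Extraneous-load difference = 6.3 − 5.9 = 0.4.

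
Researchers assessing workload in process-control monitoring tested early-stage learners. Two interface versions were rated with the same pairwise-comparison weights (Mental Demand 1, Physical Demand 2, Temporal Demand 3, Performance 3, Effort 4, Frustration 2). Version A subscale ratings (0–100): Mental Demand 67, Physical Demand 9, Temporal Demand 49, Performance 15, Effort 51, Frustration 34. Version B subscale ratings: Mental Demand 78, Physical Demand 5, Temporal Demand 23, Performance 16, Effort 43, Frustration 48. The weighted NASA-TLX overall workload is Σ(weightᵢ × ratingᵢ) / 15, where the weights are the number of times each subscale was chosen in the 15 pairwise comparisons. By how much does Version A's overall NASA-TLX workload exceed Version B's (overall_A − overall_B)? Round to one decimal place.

Version A weighted sum = 1·67 + 2·9 + 3·49 + 3·15 + 4·51 + 2·34 = 67 + 18 + 147 + 45 + 204 + 68 = 549; overall_A = 549/15 = 36.6000.
Version B weighted sum = 1·78 + 2·5 + 3·23 + 3·16 + 4·43 + 2·48 = 78 + 10 + 69 + 48 + 172 + 96 = 473; overall_B = 473/15 = 31.5333.
Difference = 36.6000 − 31.5333 = 5.0667 ≈ 5.1.

5.1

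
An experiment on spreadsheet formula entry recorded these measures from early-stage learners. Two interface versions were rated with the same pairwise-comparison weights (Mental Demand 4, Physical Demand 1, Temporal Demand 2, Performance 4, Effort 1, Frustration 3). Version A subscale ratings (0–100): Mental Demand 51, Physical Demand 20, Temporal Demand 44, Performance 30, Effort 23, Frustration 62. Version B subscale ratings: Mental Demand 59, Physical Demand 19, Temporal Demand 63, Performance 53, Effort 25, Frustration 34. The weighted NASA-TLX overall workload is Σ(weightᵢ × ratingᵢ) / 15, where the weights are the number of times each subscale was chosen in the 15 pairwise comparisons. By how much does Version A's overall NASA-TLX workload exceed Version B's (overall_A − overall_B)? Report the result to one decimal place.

-5.3

Version A weighted sum = 4·51 + 1·20 + 2·44 + 4·30 + 1·23 + 3·62 = 204 + 20 + 88 + 120 + 23 + 186 = 641; overall_A = 641/15 = 42.7333.
Version B weighted sum = 4·59 + 1·19 + 2·63 + 4·53 + 1·25 + 3·34 = 236 + 19 + 126 + 212 + 25 + 102 = 720; overall_B = 720/15 = 48.0000.
Difference = 42.7333 − 48.0000 = -5.2667 ≈ -5.3.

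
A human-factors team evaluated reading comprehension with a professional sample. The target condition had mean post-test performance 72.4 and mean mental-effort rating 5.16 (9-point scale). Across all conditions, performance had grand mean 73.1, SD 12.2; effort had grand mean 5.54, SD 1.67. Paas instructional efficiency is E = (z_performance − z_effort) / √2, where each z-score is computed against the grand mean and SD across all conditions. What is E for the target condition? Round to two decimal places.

0.12

z_performance = (72.4 − 73.1) / 12.2 = -0.7000 / 12.2 = -0.0574.
z_effort = (5.16 − 5.54) / 1.67 = -0.3800 / 1.67 = -0.2275.
z_P − z_E = -0.0574 − (-0.2275) = 0.1701.
E = 0.1701 / √2 = 0.1701 / 1.41421 = 0.1203 ≈ 0.12.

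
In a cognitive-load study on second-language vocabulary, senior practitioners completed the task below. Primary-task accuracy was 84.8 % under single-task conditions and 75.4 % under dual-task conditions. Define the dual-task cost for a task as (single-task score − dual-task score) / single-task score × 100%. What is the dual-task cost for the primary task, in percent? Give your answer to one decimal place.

Cost = (84.8 − 75.4) / 84.8 × 100%
     = 9.4000 / 84.8 × 100% = 11.0849%.
≈ 11.1%.

11.1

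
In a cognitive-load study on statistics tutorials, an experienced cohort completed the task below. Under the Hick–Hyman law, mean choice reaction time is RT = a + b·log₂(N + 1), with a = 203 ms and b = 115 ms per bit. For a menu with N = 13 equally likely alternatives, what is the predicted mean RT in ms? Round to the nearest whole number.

log₂(13 + 1) = log₂(14) = 3.8074.
RT = 203 + 115 × 3.8074 = 203 + 437.8510 = 640.8510 ms.
≈ 641 ms.

641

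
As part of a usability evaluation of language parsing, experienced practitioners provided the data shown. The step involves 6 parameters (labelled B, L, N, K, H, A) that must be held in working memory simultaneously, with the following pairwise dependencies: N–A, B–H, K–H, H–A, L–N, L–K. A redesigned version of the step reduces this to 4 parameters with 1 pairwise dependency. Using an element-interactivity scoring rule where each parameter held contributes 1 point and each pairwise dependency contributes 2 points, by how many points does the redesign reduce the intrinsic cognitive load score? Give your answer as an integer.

12

Original: 6 × 1 + 6 × 2 = 6 + 12 = 18.
Redesigned: 4 × 1 + 1 × 2 = 4 + 2 = 6.
Reduction = 18 − 6 = 12.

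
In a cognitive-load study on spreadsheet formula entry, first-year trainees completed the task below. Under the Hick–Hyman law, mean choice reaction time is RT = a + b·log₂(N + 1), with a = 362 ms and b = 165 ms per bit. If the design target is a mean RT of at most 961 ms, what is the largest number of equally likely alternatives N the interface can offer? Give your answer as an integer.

Set 362 + 165·log₂(N + 1) ≤ 961.
log₂(N + 1) ≤ (961 − 362) / 165 = 3.6303.
N + 1 ≤ 2^3.6303 = 12.3831.
N ≤ 11.3831, so the largest integer N is 11.

11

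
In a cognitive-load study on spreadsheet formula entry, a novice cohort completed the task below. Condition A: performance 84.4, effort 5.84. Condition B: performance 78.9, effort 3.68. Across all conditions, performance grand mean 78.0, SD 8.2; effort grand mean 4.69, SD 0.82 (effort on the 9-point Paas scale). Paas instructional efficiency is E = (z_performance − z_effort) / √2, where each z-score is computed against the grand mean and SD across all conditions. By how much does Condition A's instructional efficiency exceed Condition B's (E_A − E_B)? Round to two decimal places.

-1.39

Condition A: z_P = (84.4 − 78.0)/8.2 = 0.7805; z_E = (5.84 − 4.69)/0.82 = 1.4024; E_A = (0.7805 − 1.4024)/√2 = -0.4397.
Condition B: z_P = (78.9 − 78.0)/8.2 = 0.1098; z_E = (3.68 − 4.69)/0.82 = -1.2317; E_B = (0.1098 − (-1.2317))/√2 = 0.9486.
E_A − E_B = -0.4397 − 0.9486 = -1.3883 ≈ -1.39.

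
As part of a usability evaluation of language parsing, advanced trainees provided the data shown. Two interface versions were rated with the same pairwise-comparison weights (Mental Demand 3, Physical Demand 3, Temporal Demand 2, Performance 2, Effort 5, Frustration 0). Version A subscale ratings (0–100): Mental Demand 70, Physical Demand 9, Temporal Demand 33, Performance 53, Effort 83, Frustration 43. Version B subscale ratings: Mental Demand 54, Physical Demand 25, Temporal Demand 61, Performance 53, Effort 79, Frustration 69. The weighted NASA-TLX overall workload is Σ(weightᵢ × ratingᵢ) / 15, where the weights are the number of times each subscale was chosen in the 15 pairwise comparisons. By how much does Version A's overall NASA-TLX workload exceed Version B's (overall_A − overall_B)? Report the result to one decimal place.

Version A weighted sum = 3·70 + 3·9 + 2·33 + 2·53 + 5·83 + 0·43 = 210 + 27 + 66 + 106 + 415 + 0 = 824; overall_A = 824/15 = 54.9333.
Version B weighted sum = 3·54 + 3·25 + 2·61 + 2·53 + 5·79 + 0·69 = 162 + 75 + 122 + 106 + 395 + 0 = 860; overall_B = 860/15 = 57.3333.
Difference = 54.9333 − 57.3333 = -2.4000 ≈ -2.4.

-2.4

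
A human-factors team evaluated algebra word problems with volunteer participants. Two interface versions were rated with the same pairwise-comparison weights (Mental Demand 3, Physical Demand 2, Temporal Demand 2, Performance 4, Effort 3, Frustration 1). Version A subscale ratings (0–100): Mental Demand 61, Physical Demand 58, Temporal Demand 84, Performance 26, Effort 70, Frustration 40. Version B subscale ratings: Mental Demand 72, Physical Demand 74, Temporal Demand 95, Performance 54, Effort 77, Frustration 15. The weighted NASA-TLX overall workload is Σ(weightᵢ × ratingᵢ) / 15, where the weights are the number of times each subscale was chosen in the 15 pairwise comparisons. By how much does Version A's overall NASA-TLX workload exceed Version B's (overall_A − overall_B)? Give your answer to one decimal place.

-13.0

Version A weighted sum = 3·61 + 2·58 + 2·84 + 4·26 + 3·70 + 1·40 = 183 + 116 + 168 + 104 + 210 + 40 = 821; overall_A = 821/15 = 54.7333.
Version B weighted sum = 3·72 + 2·74 + 2·95 + 4·54 + 3·77 + 1·15 = 216 + 148 + 190 + 216 + 231 + 15 = 1016; overall_B = 1016/15 = 67.7333.
Difference = 54.7333 − 67.7333 = -13.0000 ≈ -13.0.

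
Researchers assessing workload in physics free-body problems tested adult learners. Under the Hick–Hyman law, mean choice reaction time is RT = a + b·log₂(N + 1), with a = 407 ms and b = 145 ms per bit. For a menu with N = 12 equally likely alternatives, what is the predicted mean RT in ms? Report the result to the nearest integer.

944

log₂(12 + 1) = log₂(13) = 3.7004.
RT = 407 + 145 × 3.7004 = 407 + 536.5580 = 943.5580 ms.
≈ 944 ms.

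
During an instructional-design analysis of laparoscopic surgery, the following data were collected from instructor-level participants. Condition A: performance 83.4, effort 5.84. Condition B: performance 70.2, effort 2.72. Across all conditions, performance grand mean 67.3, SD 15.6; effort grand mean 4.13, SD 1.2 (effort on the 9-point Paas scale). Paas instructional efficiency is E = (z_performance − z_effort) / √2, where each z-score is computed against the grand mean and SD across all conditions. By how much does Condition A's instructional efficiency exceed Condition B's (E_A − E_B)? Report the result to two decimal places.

Condition A: z_P = (83.4 − 67.3)/15.6 = 1.0321; z_E = (5.84 − 4.13)/1.2 = 1.4250; E_A = (1.0321 − 1.4250)/√2 = -0.2778.
Condition B: z_P = (70.2 − 67.3)/15.6 = 0.1859; z_E = (2.72 − 4.13)/1.2 = -1.1750; E_B = (0.1859 − (-1.1750))/√2 = 0.9623.
E_A − E_B = -0.2778 − 0.9623 = -1.2401 ≈ -1.24.

-1.24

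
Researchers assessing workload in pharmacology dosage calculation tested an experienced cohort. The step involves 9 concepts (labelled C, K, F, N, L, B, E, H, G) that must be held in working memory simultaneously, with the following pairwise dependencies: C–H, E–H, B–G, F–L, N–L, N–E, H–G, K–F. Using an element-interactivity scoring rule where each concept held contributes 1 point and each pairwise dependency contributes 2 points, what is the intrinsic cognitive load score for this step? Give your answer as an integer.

25

Count of concepts held simultaneously: 9.
Count of pairwise dependencies listed: 8.
Element contribution: 9 × 1 = 9.
Interaction contribution: 8 × 2 = 16.
Intrinsic load = 9 + 16 = 25.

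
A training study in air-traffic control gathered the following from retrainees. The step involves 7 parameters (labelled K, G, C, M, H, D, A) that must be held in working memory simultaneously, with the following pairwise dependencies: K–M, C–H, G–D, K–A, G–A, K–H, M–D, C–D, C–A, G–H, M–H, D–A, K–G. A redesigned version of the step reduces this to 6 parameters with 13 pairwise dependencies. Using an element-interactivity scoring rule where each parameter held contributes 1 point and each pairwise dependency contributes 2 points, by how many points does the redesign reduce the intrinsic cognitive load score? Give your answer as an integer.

Original: 7 × 1 + 13 × 2 = 7 + 26 = 33.
Redesigned: 6 × 1 + 13 × 2 = 6 + 26 = 32.
Reduction = 33 − 32 = 1.

1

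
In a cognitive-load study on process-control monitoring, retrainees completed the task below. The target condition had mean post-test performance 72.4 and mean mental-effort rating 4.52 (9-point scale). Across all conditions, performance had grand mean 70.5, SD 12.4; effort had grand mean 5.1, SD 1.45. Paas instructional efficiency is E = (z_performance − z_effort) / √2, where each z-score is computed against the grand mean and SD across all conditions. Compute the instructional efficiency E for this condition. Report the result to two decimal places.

0.39

z_performance = (72.4 − 70.5) / 12.4 = 1.9000 / 12.4 = 0.1532.
z_effort = (4.52 − 5.1) / 1.45 = -0.5800 / 1.45 = -0.4000.
z_P − z_E = 0.1532 − (-0.4000) = 0.5532.
E = 0.5532 / √2 = 0.5532 / 1.41421 = 0.3912 ≈ 0.39.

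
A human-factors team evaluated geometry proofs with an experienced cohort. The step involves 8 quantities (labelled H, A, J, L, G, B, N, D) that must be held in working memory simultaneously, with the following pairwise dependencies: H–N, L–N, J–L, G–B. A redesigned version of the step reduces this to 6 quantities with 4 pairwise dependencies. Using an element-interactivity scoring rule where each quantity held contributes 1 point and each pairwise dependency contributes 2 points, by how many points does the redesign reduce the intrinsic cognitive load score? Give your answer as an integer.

Original: 8 × 1 + 4 × 2 = 8 + 8 = 16.
Redesigned: 6 × 1 + 4 × 2 = 6 + 8 = 14.
Reduction = 16 − 14 = 2.

2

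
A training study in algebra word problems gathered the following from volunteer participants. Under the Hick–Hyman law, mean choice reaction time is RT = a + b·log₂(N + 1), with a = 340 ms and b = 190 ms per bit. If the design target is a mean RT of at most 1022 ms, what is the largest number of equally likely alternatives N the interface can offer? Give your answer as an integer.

Set 340 + 190·log₂(N + 1) ≤ 1022.
log₂(N + 1) ≤ (1022 − 340) / 190 = 3.5895.
N + 1 ≤ 2^3.5895 = 12.0378.
N ≤ 11.0378, so the largest integer N is 11.

11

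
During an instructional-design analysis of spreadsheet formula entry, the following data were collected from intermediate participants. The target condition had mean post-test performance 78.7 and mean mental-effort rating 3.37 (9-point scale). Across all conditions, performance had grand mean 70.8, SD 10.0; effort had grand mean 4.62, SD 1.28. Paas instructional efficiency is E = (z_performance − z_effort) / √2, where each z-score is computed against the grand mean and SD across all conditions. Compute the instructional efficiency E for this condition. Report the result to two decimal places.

z_performance = (78.7 − 70.8) / 10.0 = 7.9000 / 10.0 = 0.7900.
z_effort = (3.37 − 4.62) / 1.28 = -1.2500 / 1.28 = -0.9766.
z_P − z_E = 0.7900 − (-0.9766) = 1.7666.
E = 1.7666 / √2 = 1.7666 / 1.41421 = 1.2492 ≈ 1.25.

1.25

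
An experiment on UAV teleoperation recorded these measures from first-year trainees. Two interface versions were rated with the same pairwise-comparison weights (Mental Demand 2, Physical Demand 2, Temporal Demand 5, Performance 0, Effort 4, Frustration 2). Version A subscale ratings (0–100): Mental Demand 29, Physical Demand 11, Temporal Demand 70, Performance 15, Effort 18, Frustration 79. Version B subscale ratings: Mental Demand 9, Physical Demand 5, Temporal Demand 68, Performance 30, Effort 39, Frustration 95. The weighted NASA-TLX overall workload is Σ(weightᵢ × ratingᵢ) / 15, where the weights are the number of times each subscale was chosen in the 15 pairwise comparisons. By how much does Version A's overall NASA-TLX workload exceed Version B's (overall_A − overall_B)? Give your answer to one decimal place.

Version A weighted sum = 2·29 + 2·11 + 5·70 + 0·15 + 4·18 + 2·79 = 58 + 22 + 350 + 0 + 72 + 158 = 660; overall_A = 660/15 = 44.0000.
Version B weighted sum = 2·9 + 2·5 + 5·68 + 0·30 + 4·39 + 2·95 = 18 + 10 + 340 + 0 + 156 + 190 = 714; overall_B = 714/15 = 47.6000.
Difference = 44.0000 − 47.6000 = -3.6000 ≈ -3.6.

-3.6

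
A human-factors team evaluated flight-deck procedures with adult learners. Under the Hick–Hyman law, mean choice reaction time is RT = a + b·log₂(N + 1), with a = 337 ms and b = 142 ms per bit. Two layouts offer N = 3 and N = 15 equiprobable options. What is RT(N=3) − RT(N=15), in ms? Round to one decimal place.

-284.0

RT(3) = 337 + 142·log₂(4) = 337 + 142·2.0000 = 621.0000 ms.
RT(15) = 337 + 142·log₂(16) = 337 + 142·4.0000 = 905.0000 ms.
Difference = 621.0000 − 905.0000 = -284.0000 ≈ -284.0 ms.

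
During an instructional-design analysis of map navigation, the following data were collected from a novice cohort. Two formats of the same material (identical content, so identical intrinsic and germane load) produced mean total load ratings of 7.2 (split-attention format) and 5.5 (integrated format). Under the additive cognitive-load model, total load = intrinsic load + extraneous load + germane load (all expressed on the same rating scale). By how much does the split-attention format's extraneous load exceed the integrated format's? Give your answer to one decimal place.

Intrinsic and germane load are equal across formats, so the difference in total load equals the difference in extraneous load.
Extraneous-load difference = 7.2 − 5.5 = 1.7.

1.7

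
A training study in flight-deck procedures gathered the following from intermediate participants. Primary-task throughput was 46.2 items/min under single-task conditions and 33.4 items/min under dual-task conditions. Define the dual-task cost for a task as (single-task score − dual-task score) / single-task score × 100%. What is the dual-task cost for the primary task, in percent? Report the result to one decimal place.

Cost = (46.2 − 33.4) / 46.2 × 100%
     = 12.8000 / 46.2 × 100% = 27.7056%.
≈ 27.7%.

27.7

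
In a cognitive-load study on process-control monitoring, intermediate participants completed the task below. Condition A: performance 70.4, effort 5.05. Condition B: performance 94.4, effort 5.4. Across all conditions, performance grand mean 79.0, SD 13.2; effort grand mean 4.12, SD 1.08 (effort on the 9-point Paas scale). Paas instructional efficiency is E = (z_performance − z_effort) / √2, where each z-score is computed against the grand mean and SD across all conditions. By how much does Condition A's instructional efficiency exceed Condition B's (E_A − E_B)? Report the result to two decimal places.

-1.06

Condition A: z_P = (70.4 − 79.0)/13.2 = -0.6515; z_E = (5.05 − 4.12)/1.08 = 0.8611; E_A = (-0.6515 − 0.8611)/√2 = -1.0696.
Condition B: z_P = (94.4 − 79.0)/13.2 = 1.1667; z_E = (5.4 − 4.12)/1.08 = 1.1852; E_B = (1.1667 − 1.1852)/√2 = -0.0131.
E_A − E_B = -1.0696 − (-0.0131) = -1.0565 ≈ -1.06.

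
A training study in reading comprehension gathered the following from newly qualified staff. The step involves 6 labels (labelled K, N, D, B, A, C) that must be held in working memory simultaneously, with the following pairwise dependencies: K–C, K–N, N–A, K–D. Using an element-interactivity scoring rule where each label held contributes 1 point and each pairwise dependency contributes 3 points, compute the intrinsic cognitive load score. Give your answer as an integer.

18

Count of labels held simultaneously: 6.
Count of pairwise dependencies listed: 4.
Element contribution: 6 × 1 = 6.
Interaction contribution: 4 × 3 = 12.
Intrinsic load = 6 + 12 = 18.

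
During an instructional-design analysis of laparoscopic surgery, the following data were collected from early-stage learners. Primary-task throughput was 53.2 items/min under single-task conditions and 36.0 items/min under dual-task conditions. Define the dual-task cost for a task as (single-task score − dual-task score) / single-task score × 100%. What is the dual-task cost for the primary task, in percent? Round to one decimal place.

Cost = (53.2 − 36.0) / 53.2 × 100%
     = 17.2000 / 53.2 × 100% = 32.3308%.
≈ 32.3%.

32.3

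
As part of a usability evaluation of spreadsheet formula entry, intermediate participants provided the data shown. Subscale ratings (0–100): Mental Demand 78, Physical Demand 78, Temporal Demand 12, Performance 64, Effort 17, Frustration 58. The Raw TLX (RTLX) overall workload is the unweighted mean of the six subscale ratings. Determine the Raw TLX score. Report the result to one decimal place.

Sum of ratings = 78 + 78 + 12 + 64 + 17 + 58 = 307.
RTLX = 307 / 6 = 51.1667 ≈ 51.2.

51.2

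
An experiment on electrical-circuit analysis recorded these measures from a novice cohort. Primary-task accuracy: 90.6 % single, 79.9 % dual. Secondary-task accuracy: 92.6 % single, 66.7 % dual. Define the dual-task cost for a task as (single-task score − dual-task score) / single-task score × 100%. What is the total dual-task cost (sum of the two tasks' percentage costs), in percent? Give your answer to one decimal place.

39.8

Primary cost = (90.6 − 79.9) / 90.6 × 100% = 11.8102%.
Secondary cost = (92.6 − 66.7) / 92.6 × 100% = 27.9698%.
Total = 11.8102% + 27.9698% = 39.7800% ≈ 39.8%.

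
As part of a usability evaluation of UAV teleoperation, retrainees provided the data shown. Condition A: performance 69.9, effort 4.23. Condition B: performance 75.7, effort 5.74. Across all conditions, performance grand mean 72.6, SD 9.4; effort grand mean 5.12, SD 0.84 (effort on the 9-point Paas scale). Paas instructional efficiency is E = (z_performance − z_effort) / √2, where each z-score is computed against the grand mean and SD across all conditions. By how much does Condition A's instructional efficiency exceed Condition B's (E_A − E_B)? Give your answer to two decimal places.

0.83

Condition A: z_P = (69.9 − 72.6)/9.4 = -0.2872; z_E = (4.23 − 5.12)/0.84 = -1.0595; E_A = (-0.2872 − (-1.0595))/√2 = 0.5461.
Condition B: z_P = (75.7 − 72.6)/9.4 = 0.3298; z_E = (5.74 − 5.12)/0.84 = 0.7381; E_B = (0.3298 − 0.7381)/√2 = -0.2887.
E_A − E_B = 0.5461 − (-0.2887) = 0.8348 ≈ 0.83.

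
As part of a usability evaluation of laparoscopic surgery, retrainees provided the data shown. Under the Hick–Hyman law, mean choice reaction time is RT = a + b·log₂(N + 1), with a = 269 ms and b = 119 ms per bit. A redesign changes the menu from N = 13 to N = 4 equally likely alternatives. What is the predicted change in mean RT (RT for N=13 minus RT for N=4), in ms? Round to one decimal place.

RT(13) = 269 + 119·log₂(14) = 269 + 119·3.8074 = 722.0806 ms.
RT(4) = 269 + 119·log₂(5) = 269 + 119·2.3219 = 545.3061 ms.
Difference = 722.0806 − 545.3061 = 176.7745 ≈ 176.8 ms.

176.8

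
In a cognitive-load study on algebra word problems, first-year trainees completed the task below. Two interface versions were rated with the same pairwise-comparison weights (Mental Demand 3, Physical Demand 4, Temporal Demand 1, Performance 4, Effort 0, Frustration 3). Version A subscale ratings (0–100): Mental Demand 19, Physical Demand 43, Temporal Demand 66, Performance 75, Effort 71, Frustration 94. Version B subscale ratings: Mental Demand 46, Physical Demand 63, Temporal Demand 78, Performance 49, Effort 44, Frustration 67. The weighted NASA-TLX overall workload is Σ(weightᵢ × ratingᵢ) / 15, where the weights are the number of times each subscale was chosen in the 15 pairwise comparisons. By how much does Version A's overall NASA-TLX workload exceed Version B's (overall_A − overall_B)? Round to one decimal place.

Version A weighted sum = 3·19 + 4·43 + 1·66 + 4·75 + 0·71 + 3·94 = 57 + 172 + 66 + 300 + 0 + 282 = 877; overall_A = 877/15 = 58.4667.
Version B weighted sum = 3·46 + 4·63 + 1·78 + 4·49 + 0·44 + 3·67 = 138 + 252 + 78 + 196 + 0 + 201 = 865; overall_B = 865/15 = 57.6667.
Difference = 58.4667 − 57.6667 = 0.8000 ≈ 0.8.

0.8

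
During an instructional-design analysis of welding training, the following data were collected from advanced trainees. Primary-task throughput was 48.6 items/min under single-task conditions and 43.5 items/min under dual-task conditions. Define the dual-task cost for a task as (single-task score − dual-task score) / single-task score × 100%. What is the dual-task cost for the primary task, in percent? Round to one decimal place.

10.5

Cost = (48.6 − 43.5) / 48.6 × 100%
     = 5.1000 / 48.6 × 100% = 10.4938%.
≈ 10.5%.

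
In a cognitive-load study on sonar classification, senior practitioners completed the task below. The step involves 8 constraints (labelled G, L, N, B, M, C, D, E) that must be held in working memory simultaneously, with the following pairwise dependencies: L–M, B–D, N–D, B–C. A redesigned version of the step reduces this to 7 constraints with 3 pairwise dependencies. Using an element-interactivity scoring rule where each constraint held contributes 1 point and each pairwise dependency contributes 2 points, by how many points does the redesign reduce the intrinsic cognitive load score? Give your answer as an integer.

Original: 8 × 1 + 4 × 2 = 8 + 8 = 16.
Redesigned: 7 × 1 + 3 × 2 = 7 + 6 = 13.
Reduction = 16 − 13 = 3.

3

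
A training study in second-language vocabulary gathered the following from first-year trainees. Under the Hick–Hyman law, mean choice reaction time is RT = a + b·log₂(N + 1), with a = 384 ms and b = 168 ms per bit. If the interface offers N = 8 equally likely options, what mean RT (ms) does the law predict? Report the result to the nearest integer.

917

log₂(8 + 1) = log₂(9) = 3.1699.
RT = 384 + 168 × 3.1699 = 384 + 532.5432 = 916.5432 ms.
≈ 917 ms.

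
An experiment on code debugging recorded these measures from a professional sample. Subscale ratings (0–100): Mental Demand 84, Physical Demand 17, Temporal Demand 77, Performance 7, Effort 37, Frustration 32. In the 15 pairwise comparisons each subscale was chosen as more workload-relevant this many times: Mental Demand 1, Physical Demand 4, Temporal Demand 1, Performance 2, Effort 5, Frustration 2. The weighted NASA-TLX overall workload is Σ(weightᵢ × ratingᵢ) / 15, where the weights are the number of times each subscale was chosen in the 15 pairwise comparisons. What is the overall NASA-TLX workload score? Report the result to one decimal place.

The tallies are the weights (they sum to 15).
Weighted sum = 1·84 + 4·17 + 1·77 + 2·7 + 5·37 + 2·32
            = 84 + 68 + 77 + 14 + 185 + 64 = 492.
Overall workload = 492 / 15 = 32.8000 ≈ 32.8.

32.8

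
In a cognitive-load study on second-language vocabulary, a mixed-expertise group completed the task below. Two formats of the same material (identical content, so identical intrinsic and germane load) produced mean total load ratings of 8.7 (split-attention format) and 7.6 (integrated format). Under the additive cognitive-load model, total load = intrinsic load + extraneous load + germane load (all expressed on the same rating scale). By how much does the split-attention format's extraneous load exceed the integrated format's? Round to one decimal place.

Intrinsic and germane load are equal across formats, so the difference in total load equals the difference in extraneous load.
Extraneous-load difference = 8.7 − 7.6 = 1.1.

1.1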